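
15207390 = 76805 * 198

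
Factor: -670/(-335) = 2^1 = 2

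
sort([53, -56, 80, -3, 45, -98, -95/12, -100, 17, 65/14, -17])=[-100, -98, -56, -17, -95/12, -3, 65/14, 17, 45, 53, 80]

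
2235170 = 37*60410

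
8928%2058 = 696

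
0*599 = 0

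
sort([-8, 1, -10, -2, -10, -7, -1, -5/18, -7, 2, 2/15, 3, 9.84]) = [-10, -10, -8, -7, -7, -2, -1, -5/18, 2/15, 1, 2, 3, 9.84]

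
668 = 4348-3680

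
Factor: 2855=5^1 * 571^1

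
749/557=1 + 192/557 ≈ 1.34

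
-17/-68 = 1/4 = 0.25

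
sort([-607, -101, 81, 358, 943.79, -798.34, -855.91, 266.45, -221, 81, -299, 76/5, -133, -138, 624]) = [-855.91, -798.34, -607, -299, -221, -138, -133, -101, 76/5, 81, 81, 266.45, 358, 624, 943.79]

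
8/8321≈0.000961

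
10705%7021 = 3684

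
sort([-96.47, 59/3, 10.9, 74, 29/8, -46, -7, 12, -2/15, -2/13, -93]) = [-96.47, -93, -46, -7, -2/13, -2/15, 29/8, 10.9, 12, 59/3, 74]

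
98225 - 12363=85862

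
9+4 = 13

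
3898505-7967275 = -4068770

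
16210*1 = 16210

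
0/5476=0=0.00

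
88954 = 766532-677578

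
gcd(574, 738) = 82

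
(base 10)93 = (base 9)113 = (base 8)135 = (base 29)36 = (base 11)85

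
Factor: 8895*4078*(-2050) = -1*2^2*3^1*5^3*41^1*593^1*2039^1 = -74361310500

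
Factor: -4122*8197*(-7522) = 2^2*3^2*7^1*229^1*1171^1*3761^1 = 254153591748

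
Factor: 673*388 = 2^2*97^1*673^1 = 261124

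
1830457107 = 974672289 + 855784818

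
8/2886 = 4/1443 ≈ 0.00277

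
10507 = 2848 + 7659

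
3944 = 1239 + 2705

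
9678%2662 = 1692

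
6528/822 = 7 + 129/137 ≈ 7.94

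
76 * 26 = 1976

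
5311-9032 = -3721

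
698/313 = 2 + 72/313≈2.23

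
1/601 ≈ 0.00166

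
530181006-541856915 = -11675909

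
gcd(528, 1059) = 3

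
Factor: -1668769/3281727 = -1*3^(-1)*29^(-1)*563^(-1)*24907^1 = -24907/48981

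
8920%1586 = 990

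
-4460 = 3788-8248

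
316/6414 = 158/3207 ≈ 0.0493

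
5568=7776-2208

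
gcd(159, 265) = 53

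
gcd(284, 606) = 2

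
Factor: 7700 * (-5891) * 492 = -1 * 2^4 * 3^1 * 5^2 * 7^1 * 11^1 * 41^1 * 43^1 * 137^1 = -22317464400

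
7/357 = 1/51 ≈ 0.0196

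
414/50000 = 207/25000 = 0.00828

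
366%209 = 157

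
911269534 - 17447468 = 893822066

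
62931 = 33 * 1907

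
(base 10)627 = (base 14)32b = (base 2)1001110011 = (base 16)273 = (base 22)16b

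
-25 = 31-56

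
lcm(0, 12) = 0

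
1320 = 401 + 919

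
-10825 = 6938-17763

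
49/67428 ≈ 0.000727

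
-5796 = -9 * 644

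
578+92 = 670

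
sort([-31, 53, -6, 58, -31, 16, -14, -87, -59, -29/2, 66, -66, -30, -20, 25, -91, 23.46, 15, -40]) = [-91, -87, -66, -59, -40, -31, -31, -30, -20, -29/2, -14, -6, 15, 16, 23.46, 25, 53, 58, 66]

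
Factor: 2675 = 5^2*107^1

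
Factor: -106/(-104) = 2^(-2)*13^(-1)*53^1 = 53/52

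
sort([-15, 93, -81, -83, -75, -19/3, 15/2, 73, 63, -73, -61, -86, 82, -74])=[-86, -83, -81, -75, -74, -73, -61, -15, -19/3, 15/2, 63, 73, 82, 93]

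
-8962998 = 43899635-52862633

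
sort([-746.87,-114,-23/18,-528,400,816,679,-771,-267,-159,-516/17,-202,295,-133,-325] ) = [-771,-746.87,-528,-325,-267,-202,-159,-133,-114,-516/17,-23/18,295,400,679,816] 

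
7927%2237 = 1216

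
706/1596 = 353/798 ≈ 0.442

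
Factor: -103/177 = -1*3^(-1)*59^(-1)*103^1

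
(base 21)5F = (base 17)71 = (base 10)120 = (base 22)5A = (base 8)170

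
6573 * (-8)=-52584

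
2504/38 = 65 + 17/19 ≈ 65.89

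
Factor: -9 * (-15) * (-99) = -1 * 3^5 * 5^1 * 11^1 = -13365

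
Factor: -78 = -1*2^1*3^1*13^1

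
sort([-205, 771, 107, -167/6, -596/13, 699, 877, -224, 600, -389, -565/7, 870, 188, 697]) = [-389, -224, -205, -565/7, -596/13, -167/6, 107, 188, 600, 697, 699, 771, 870, 877]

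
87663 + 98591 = 186254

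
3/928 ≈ 0.00323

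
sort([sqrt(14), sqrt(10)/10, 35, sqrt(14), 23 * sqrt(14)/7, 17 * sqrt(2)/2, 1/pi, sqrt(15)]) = [sqrt(10)/10, 1/pi, sqrt(14), sqrt(14), sqrt(15), 17 * sqrt(2)/2, 23 * sqrt(14)/7, 35]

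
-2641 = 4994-7635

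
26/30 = 13/15 ≈ 0.867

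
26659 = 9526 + 17133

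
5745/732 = 7+207/244 ≈ 7.85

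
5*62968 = 314840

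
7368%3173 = 1022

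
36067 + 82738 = 118805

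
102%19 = 7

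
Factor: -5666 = -1*2^1*2833^1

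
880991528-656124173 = 224867355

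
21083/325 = 64 + 283/325 ≈ 64.87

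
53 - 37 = 16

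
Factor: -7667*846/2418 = -1*3^1*11^1*13^(-1)*17^1*31^(-1)*41^1*47^1 = -1081047/403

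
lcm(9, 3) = 9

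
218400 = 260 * 840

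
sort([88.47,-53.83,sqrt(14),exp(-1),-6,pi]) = [-53.83,-6,exp(-1),pi,sqrt(14),88.47]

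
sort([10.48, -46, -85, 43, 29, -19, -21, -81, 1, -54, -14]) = [-85, -81, -54, -46, -21, -19, -14, 1, 10.48, 29, 43]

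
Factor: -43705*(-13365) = 3^5*5^2*11^1*8741^1 = 584117325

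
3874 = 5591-1717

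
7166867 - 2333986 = 4832881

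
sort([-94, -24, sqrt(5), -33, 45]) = [-94, -33, -24, sqrt(5), 45]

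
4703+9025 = 13728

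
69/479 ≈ 0.144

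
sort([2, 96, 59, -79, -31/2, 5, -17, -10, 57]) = [-79, -17, -31/2, -10, 2, 5, 57, 59, 96]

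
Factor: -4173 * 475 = -1 * 3^1 * 5^2 * 13^1 * 19^1 * 107^1 = -1982175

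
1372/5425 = 196/775 ≈ 0.253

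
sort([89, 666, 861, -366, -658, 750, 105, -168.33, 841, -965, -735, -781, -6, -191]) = [-965, -781, -735, -658, -366, -191, -168.33, -6, 89, 105, 666, 750, 841, 861]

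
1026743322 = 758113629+268629693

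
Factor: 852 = 2^2 * 3^1 * 71^1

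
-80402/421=-190 - 412/421 ≈ -190.98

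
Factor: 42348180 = 2^2*3^1*5^1*7^1*100829^1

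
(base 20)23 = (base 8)53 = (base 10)43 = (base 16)2b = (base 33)1a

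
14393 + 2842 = 17235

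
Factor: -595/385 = -1 * 11^(-1) * 17^1 = -17/11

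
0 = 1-1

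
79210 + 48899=128109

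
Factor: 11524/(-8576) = -1*2^(-5)*43^1 = -43/32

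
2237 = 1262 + 975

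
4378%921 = 694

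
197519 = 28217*7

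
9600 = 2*4800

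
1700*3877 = 6590900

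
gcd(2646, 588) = 294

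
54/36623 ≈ 0.00147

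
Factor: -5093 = -1*11^1*463^1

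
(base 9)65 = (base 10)59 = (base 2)111011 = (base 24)2b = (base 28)23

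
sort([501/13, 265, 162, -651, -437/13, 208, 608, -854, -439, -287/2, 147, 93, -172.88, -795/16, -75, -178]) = [-854, -651, -439, -178, -172.88, -287/2, -75, -795/16, -437/13, 501/13, 93, 147, 162, 208, 265, 608]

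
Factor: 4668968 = 2^3 * 583621^1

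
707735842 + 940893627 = 1648629469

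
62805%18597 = 7014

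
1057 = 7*151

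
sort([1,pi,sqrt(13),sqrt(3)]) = [1,sqrt(3),pi,sqrt(13)]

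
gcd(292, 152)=4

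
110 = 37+73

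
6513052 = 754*8638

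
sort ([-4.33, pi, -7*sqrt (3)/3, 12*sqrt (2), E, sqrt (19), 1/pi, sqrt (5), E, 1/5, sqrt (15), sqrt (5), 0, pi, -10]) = [-10, -4.33, -7*sqrt (3)/3, 0, 1/5, 1/pi, sqrt (5), sqrt (5), E, E, pi, pi, sqrt (15), sqrt (19), 12*sqrt (2)]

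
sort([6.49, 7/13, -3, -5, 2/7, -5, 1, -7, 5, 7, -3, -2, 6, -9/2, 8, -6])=[-7, -6, -5, -5, -9/2, -3, -3, -2, 2/7, 7/13, 1, 5, 6, 6.49, 7, 8]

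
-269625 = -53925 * 5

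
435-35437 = -35002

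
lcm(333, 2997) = 2997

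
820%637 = 183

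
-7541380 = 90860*(-83)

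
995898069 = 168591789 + 827306280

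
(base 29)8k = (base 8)374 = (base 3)100100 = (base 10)252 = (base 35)77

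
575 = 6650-6075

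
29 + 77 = 106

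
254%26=20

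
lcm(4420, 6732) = 437580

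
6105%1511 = 61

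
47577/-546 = -15859/182 ≈ -87.14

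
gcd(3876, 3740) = 68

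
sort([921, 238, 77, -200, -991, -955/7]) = [-991, -200, -955/7, 77, 238, 921]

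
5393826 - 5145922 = 247904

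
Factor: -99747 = -1 * 3^2 * 11083^1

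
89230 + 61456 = 150686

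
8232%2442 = 906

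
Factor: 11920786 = 2^1 * 487^1 * 12239^1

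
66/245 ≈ 0.269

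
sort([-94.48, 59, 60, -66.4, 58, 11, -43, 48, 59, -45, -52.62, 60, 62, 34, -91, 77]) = [-94.48, -91, -66.4, -52.62, -45, -43, 11, 34, 48, 58, 59, 59, 60, 60, 62, 77]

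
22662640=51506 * 440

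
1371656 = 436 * 3146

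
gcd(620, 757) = 1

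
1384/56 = 24 + 5/7≈24.71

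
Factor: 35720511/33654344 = 2^ (-3) * 3^1 * 31^ (-1) * 97^ (-1) * 317^1 * 1399^ (-1) * 37561^1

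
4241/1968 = 2 + 305/1968 ≈ 2.15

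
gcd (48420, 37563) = 3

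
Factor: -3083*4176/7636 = -1*2^2*3^2*23^(-1)*29^1*83^(-1)*3083^1 = -3218652/1909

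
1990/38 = 52 + 7/19 ≈ 52.37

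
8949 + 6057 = 15006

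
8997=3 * 2999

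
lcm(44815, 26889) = 134445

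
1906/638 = 2 + 315/319≈2.99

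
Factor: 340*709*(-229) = -1*2^2*5^1*17^1*229^1*709^1 = -55202740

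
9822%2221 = 938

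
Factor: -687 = -1 * 3^1 * 229^1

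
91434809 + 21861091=113295900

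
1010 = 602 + 408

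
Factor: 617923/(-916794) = -1 * 2^(-1) * 3^(-2) * 53^(-1) * 643^1 = -643/954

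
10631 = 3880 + 6751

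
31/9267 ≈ 0.00335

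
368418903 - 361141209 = 7277694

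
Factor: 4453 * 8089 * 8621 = 37^1 * 61^1 * 73^1 * 233^1 * 8089^1 = 310531152857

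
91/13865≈0.00656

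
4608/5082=768/847≈0.907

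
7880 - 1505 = 6375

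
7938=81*98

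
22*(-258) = -5676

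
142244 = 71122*2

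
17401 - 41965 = -24564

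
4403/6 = 733+5/6 ≈ 733.83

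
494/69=7 + 11/69 ≈ 7.16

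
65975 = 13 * 5075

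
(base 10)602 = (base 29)km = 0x25a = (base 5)4402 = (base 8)1132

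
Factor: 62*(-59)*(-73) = 2^1*31^1*59^1*73^1 = 267034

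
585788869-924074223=-338285354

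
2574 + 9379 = 11953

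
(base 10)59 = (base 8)73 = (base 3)2012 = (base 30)1t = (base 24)2b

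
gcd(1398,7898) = 2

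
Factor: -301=-1*7^1*43^1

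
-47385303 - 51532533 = -98917836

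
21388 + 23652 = 45040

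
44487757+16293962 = 60781719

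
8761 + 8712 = 17473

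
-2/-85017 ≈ 0.0000235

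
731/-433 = -1 - 298/433 ≈ -1.69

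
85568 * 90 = 7701120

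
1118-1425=-307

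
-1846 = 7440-9286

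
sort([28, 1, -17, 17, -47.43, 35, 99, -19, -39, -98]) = [-98, -47.43, -39, -19, -17, 1, 17, 28, 35, 99]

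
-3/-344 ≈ 0.00872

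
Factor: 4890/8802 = 3^(-2) * 5^1 = 5/9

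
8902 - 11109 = -2207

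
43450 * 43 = 1868350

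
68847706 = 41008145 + 27839561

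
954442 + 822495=1776937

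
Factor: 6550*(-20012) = -1*2^3*5^2*131^1*5003^1 = -131078600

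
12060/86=6030/43 ≈ 140.23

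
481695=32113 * 15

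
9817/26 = 377 + 15/26 ≈ 377.58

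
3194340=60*53239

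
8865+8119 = 16984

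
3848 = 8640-4792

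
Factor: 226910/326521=2^1*5^1*13^(-1)*22691^1*25117^(-1)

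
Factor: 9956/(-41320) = -1*2^(-1)*5^(-1)*19^1*131^1*1033^(-1) = -2489/10330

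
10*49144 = 491440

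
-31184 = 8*(-3898) 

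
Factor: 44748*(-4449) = -1*2^2*3^3*11^1*113^1*1483^1 = -199083852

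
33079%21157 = 11922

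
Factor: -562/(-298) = 149^(-1)*281^1 = 281/149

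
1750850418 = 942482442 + 808367976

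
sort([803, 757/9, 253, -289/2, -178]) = [-178, -289/2, 757/9, 253, 803]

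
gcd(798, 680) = 2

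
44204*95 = 4199380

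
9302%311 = 283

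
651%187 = 90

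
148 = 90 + 58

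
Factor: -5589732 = -1*2^2*3^1*239^1*1949^1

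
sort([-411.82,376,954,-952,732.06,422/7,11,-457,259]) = [-952,-457,-411.82,11,422/7,259,376,732.06,954]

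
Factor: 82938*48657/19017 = 2^1*7^2*23^1*331^1*601^1*2113^(-1) = 448390474/2113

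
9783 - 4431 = 5352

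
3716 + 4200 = 7916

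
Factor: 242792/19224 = 3^(-3)*11^1*31^1 = 341/27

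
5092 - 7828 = -2736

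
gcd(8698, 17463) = 1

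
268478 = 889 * 302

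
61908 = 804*77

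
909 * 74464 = 67687776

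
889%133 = 91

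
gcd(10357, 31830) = 1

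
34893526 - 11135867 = 23757659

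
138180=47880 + 90300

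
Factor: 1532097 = 3^2 * 7^1 * 83^1 * 293^1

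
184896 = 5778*32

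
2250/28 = 80 + 5/14 ≈ 80.36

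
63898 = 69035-5137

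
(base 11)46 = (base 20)2a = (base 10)50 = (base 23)24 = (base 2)110010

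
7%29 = 7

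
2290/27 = 84 + 22/27 ≈ 84.81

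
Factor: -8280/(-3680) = 2^(-2)*3^2 = 9/4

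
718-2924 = -2206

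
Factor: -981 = -1 * 3^2 * 109^1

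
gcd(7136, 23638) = 446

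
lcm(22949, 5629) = 298337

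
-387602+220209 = -167393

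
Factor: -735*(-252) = 2^2*3^3*5^1*7^3 = 185220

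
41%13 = 2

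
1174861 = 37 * 31753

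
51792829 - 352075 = 51440754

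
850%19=14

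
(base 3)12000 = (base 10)135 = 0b10000111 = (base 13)a5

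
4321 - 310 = 4011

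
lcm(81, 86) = 6966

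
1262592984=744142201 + 518450783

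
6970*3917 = 27301490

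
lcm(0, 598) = 0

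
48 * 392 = 18816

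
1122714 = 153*7338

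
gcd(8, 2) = 2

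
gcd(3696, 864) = 48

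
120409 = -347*(-347)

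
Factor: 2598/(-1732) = -1*2^(-1)*3^1 = -3/2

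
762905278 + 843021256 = 1605926534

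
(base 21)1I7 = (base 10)826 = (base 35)NL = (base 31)QK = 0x33A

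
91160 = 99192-8032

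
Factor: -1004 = -1*2^2*251^1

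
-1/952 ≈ -0.00105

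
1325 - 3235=-1910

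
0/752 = 0 = 0.00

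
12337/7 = 1762 + 3/7 ≈ 1762.43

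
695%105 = 65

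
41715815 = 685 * 60899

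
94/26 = 3 + 8/13 ≈ 3.62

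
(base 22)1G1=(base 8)1505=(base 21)1II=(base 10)837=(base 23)1D9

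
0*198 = 0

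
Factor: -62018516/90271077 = -1*2^2*3^(-1)*7^3*13^(-1)*17^1*2659^1*2314643^(-1)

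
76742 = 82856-6114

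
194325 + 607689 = 802014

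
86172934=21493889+64679045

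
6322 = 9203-2881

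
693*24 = 16632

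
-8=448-456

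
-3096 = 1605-4701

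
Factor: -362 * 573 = -1 * 2^1 * 3^1 * 181^1 * 191^1 = -207426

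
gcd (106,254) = 2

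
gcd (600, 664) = 8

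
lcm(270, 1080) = 1080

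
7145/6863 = 1+282/6863 ≈ 1.04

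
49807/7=7115 + 2/7 ≈ 7115.29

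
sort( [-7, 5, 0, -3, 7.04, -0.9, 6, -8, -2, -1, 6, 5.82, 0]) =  [-8, -7, -3, -2, -1, -0.9, 0, 0, 5, 5.82, 6, 6, 7.04]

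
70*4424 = 309680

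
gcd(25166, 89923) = 1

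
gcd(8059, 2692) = 1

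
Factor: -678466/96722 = -1*31^2*137^(-1) = -961/137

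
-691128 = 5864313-6555441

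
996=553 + 443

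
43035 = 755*57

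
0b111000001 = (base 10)449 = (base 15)1ee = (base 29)fe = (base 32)e1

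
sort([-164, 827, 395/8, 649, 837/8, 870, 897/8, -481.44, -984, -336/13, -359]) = [-984, -481.44, -359, -164, -336/13, 395/8, 837/8, 897/8, 649, 827, 870]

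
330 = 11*30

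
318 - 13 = 305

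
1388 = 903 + 485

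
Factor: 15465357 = 3^3 * 572791^1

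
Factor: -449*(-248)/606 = 2^2*3^(-1)*31^1*101^(-1)*449^1 = 55676/303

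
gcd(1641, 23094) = 3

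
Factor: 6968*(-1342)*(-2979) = 2^4*3^2*11^1*13^1*61^1*67^1*331^1 = 27856795824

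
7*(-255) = -1785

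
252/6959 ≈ 0.0362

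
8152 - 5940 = 2212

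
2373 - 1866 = 507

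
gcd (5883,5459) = 53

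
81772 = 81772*1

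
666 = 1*666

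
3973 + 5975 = 9948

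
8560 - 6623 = 1937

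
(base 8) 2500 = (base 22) 2h2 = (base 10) 1344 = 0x540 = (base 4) 111000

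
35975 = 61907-25932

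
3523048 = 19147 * 184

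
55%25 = 5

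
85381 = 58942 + 26439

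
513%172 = 169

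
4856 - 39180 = -34324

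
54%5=4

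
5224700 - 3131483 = 2093217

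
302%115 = 72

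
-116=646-762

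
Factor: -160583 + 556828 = 5^1*19^1*43^1*97^1 = 396245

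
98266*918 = 90208188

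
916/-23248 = -229/5812 ≈ -0.0394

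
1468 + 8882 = 10350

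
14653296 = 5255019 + 9398277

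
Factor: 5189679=3^2*11^1*19^1*31^1*89^1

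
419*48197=20194543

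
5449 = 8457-3008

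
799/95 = 8 + 39/95 ≈ 8.41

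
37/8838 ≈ 0.00419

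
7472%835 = 792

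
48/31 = 1 + 17/31 ≈ 1.55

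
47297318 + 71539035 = 118836353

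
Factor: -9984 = -1*2^8*3^1*13^1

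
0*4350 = 0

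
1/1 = 1 = 1.00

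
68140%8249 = 2148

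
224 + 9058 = 9282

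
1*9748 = 9748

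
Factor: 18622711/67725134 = 2^(-1)*18622711^1*33862567^(-1)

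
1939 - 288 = 1651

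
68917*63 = 4341771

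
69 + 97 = 166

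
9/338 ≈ 0.0266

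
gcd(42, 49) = 7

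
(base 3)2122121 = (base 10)1933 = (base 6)12541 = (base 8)3615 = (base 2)11110001101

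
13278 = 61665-48387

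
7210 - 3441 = 3769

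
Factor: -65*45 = -1*3^2*5^2*13^1 = -2925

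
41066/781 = 52 + 454/781 ≈ 52.58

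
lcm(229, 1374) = 1374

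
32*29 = 928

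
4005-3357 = 648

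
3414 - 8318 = -4904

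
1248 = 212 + 1036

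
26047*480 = 12502560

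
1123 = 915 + 208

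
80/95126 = 40/47563 ≈ 0.000841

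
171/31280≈0.00547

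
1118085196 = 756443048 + 361642148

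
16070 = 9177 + 6893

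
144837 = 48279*3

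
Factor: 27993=3^1 * 7^1 * 31^1 * 43^1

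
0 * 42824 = 0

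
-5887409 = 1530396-7417805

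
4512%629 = 109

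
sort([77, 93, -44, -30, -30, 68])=[-44, -30, -30, 68, 77, 93]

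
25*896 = 22400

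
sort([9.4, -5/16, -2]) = [-2, -5/16, 9.4]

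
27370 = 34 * 805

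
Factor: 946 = 2^1*11^1*43^1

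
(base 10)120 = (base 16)78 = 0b1111000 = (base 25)4k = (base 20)60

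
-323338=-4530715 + 4207377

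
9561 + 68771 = 78332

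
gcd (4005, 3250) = 5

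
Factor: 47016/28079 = 2^3 * 3^2 * 43^(-1) = 72/43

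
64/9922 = 32/4961 ≈ 0.00645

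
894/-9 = -298/3 ≈ -99.33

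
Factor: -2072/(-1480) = 5^(-1) * 7^1 = 7/5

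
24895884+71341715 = 96237599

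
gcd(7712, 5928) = 8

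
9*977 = 8793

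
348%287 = 61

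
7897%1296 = 121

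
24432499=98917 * 247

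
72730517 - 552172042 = -479441525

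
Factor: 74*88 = 2^4*11^1*37^1 = 6512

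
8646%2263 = 1857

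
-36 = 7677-7713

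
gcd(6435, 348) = 3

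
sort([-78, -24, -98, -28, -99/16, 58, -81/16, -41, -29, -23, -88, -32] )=[-98, -88, -78, -41, -32, -29, -28, -24, -23, -99/16, -81/16, 58] 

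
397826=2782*143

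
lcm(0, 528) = 0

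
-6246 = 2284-8530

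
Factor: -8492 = -1 * 2^2 * 11^1 * 193^1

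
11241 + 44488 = 55729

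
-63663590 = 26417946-90081536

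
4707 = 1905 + 2802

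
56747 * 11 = 624217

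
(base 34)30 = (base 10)102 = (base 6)250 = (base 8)146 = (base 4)1212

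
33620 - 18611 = 15009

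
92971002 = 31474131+61496871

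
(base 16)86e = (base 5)32113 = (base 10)2158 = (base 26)350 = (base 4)201232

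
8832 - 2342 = 6490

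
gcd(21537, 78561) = 9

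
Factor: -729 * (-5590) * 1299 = 2^1 * 3^7 * 5^1 * 13^1 * 43^1 * 433^1 = 5293567890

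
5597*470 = 2630590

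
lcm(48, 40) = 240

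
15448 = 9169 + 6279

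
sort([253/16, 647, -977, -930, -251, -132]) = [-977, -930, -251, -132, 253/16, 647]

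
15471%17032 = 15471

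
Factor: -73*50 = -1*2^1*5^2*73^1 = -3650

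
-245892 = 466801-712693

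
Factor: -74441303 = -1*59^1*1261717^1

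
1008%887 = 121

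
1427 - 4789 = -3362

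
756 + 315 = 1071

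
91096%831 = 517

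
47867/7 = 6838 + 1/7 ≈ 6838.14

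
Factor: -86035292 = -1 * 2^2 * 7^1 * 31^1 * 99119^1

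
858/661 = 1+197/661 ≈ 1.30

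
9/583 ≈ 0.0154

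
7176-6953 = 223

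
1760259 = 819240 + 941019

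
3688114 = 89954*41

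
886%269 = 79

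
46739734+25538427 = 72278161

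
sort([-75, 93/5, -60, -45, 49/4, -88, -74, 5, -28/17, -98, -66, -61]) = [-98, -88, -75, -74, -66, -61, -60, -45, -28/17, 5, 49/4, 93/5]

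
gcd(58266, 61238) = 2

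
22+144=166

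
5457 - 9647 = -4190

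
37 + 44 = 81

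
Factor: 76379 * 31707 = 3^2 * 13^1 * 271^1 * 76379^1 = 2421748953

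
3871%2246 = 1625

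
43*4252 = 182836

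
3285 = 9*365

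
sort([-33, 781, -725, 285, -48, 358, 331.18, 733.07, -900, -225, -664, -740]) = [-900, -740, -725, -664, -225, -48, -33, 285, 331.18, 358, 733.07, 781]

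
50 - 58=-8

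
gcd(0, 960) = 960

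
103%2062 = 103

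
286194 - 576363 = -290169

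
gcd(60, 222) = 6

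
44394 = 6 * 7399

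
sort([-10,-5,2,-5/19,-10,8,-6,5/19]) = [-10,-10,-6,-5,-5/19,5/19,2,8]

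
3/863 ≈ 0.00348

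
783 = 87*9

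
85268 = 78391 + 6877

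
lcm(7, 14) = 14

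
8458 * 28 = 236824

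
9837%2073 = 1545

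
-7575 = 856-8431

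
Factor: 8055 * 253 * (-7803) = -1 * 3^5 * 5^1 * 11^1 * 17^2 * 23^1 * 179^1 = -15901850745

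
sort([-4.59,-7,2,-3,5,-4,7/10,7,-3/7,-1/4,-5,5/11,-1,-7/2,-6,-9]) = [-9,-7,-6,-5,-4.59,-4,-7/2,-3,-1,-3/7,-1/4,5/11,7/10,2,5,7]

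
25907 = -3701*(-7)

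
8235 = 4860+3375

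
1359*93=126387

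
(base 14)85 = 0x75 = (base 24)4l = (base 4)1311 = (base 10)117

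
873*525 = 458325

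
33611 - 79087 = -45476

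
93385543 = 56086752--37298791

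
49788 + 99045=148833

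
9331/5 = 1866 + 1/5 = 1866.20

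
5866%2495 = 876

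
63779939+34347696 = 98127635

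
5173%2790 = 2383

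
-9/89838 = -1/9982 ≈ -0.000100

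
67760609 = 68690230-929621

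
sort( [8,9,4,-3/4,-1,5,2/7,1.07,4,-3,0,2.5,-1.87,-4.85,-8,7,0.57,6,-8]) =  [-8,-8,-4.85,-3,-1.87,-1,-3/4,0,2/7,0.57,1.07,2.5,4,4,5,6,7,8,9]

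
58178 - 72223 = -14045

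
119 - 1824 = -1705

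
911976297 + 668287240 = 1580263537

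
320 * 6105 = 1953600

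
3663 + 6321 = 9984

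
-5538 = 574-6112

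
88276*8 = 706208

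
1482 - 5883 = -4401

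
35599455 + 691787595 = 727387050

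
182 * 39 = 7098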